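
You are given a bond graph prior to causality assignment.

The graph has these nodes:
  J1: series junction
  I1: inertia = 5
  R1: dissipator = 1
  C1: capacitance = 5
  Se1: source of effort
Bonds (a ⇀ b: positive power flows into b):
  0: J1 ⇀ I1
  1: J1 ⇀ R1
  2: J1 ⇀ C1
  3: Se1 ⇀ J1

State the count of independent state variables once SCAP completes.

#3 |J1  (Se1: effort source, stroke at far end)
#0 |I1  (prefer integral on I1)
#1 |J1  (J1: bond 0 brought flow, rest push out)
#2 |J1  (J1 flow already set via bond 0)

2  (C1, I1 all integral)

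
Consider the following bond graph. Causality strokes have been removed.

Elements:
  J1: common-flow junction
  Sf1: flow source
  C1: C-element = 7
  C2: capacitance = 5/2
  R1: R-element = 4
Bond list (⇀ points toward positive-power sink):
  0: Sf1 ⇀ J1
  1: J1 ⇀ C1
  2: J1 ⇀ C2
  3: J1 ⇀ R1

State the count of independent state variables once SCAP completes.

#0 |Sf1  (Sf1: flow source, stroke at near end)
#1 |J1  (1-jn J1 has f-setter on 0)
#2 |J1  (1-jn J1 has f-setter on 0)
#3 |J1  (common-f at J1 fixed by 0)

2  (C1, C2 all integral)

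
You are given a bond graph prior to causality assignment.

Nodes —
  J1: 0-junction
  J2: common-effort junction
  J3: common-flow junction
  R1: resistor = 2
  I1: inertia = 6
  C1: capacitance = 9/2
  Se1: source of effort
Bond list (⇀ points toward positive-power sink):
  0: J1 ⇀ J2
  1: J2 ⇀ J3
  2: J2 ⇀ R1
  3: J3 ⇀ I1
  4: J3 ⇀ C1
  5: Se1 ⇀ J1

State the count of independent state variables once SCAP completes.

2  (C1, I1 all integral)

bond 5 stroke→J1  (Se1 fixes effort; stroke away)
bond 0 stroke→J2  (0-jn J1 has e-setter on 5)
bond 1 stroke→J3  (J2 effort already set via bond 0)
bond 2 stroke→R1  (common-e at J2 fixed by 0)
bond 3 stroke→I1  (I1 outputs flow p/I1)
bond 4 stroke→J3  (J3 flow already set via bond 3)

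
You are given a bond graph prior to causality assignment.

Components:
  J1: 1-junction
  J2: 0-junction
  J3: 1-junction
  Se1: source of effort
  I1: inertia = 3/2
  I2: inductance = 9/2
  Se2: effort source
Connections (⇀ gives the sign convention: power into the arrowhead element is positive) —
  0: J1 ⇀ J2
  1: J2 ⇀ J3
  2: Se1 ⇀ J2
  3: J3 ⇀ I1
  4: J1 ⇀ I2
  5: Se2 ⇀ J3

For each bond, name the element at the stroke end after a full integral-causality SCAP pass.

β0 stroke at J1
β1 stroke at J3
β2 stroke at J2
β3 stroke at I1
β4 stroke at I2
β5 stroke at J3

#2 stroke→J2  (Se1 (Se) sets effort on bond)
#5 stroke→J3  (Se2: effort source, stroke at far end)
#0 stroke→J1  (J2 effort already set via bond 2)
#1 stroke→J3  (0-jn J2 has e-setter on 2)
#3 stroke→I1  (only one flow-in slot at J3)
#4 stroke→I2  (closing 1-jn rule on J1)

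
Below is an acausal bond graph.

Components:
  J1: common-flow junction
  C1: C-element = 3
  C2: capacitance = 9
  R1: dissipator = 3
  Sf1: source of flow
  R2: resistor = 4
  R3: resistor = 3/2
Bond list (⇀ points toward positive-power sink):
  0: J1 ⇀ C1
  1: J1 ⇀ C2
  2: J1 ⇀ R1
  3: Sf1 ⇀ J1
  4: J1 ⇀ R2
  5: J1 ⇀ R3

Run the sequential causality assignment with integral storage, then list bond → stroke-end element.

bond 3 |Sf1  (source Sf1 imposes f)
bond 0 |J1  (J1: bond 3 brought flow, rest push out)
bond 1 |J1  (J1 flow already set via bond 3)
bond 2 |J1  (common-f at J1 fixed by 3)
bond 4 |J1  (J1: bond 3 brought flow, rest push out)
bond 5 |J1  (J1 flow already set via bond 3)

bond 0 →J1
bond 1 →J1
bond 2 →J1
bond 3 →Sf1
bond 4 →J1
bond 5 →J1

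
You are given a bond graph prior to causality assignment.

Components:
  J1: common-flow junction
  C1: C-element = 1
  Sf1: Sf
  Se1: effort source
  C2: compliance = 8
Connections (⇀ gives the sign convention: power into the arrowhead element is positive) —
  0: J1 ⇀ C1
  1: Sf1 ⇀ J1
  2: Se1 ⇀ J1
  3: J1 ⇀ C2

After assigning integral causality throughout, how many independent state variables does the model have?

2  (C1, C2 all integral)

β1 |Sf1  (Sf1 fixes flow; stroke at Sf1)
β2 |J1  (Se1: effort source, stroke at far end)
β0 |J1  (1-jn J1 has f-setter on 1)
β3 |J1  (J1: bond 1 brought flow, rest push out)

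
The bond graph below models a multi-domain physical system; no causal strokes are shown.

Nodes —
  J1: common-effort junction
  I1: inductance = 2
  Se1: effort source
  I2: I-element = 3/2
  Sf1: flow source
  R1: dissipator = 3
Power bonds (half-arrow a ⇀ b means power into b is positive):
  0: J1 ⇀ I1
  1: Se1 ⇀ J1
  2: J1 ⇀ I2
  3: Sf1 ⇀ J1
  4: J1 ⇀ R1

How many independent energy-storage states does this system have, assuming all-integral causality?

bond 1 |J1  (Se1 (Se) sets effort on bond)
bond 3 |Sf1  (Sf1 (Sf) sets flow on bond)
bond 0 |I1  (0-jn J1 has e-setter on 1)
bond 2 |I2  (0-jn J1 has e-setter on 1)
bond 4 |R1  (0-jn J1 has e-setter on 1)

2  (I1, I2 all integral)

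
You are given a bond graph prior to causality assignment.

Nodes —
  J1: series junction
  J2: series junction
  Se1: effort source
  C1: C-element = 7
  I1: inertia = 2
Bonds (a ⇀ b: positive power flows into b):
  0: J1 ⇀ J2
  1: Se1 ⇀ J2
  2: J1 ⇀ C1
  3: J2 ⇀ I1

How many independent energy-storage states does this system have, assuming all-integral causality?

2  (C1, I1 all integral)

bond 1 stroke→J2  (Se1 fixes effort; stroke away)
bond 2 stroke→J1  (prefer integral on C1)
bond 0 stroke→J2  (J1 needs exactly one f-in)
bond 3 stroke→I1  (only one flow-in slot at J2)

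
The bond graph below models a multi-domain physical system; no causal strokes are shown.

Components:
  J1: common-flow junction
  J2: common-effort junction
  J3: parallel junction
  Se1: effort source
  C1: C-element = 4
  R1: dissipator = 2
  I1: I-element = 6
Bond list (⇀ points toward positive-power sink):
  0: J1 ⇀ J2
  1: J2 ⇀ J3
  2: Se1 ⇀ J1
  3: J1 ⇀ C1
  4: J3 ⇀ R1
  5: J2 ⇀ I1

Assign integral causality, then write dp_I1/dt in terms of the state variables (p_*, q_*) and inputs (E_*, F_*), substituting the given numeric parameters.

dp_I1/dt = E_Se1 - q_C1/4

b2 stroke→J1  (Se1: effort source, stroke at far end)
b3 stroke→J1  (C1 outputs effort q/C1)
b0 stroke→J2  (J1 needs exactly one f-in)
b1 stroke→J3  (J2 effort already set via bond 0)
b5 stroke→I1  (0-jn J2 has e-setter on 0)
b4 stroke→R1  (common-e at J3 fixed by 1)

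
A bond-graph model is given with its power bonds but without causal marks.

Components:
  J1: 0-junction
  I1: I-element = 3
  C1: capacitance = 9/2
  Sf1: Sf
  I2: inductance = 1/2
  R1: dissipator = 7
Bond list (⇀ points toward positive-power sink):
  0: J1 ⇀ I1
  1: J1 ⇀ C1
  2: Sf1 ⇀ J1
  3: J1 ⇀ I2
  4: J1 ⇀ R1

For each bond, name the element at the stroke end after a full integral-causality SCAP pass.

bond 2 |Sf1  (Sf1 (Sf) sets flow on bond)
bond 0 |I1  (I1: I, integral causality)
bond 1 |J1  (C1 integral (e out))
bond 3 |I2  (J1: bond 1 brought effort, rest push out)
bond 4 |R1  (J1 effort already set via bond 1)

b0 →I1
b1 →J1
b2 →Sf1
b3 →I2
b4 →R1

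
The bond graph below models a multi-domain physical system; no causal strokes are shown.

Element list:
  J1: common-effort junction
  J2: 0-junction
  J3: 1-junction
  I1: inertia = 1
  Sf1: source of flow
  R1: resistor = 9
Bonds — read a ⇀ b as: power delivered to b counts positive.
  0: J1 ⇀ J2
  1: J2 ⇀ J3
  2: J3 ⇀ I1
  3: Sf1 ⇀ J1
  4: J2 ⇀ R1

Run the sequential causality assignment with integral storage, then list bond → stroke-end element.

#3 stroke at Sf1  (Sf1 fixes flow; stroke at Sf1)
#0 stroke at J1  (J1: last free bond brings effort in)
#2 stroke at I1  (I1: I, integral causality)
#1 stroke at J3  (J3: bond 2 brought flow, rest push out)
#4 stroke at J2  (J2 needs exactly one e-in)

#0 →J1
#1 →J3
#2 →I1
#3 →Sf1
#4 →J2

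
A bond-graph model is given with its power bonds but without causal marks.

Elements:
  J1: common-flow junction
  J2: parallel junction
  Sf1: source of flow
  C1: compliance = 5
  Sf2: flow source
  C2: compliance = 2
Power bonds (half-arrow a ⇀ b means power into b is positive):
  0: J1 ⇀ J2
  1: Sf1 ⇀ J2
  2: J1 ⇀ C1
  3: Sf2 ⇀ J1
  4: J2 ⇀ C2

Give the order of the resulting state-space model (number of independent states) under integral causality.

#1 stroke at Sf1  (Sf1 (Sf) sets flow on bond)
#3 stroke at Sf2  (Sf2 (Sf) sets flow on bond)
#0 stroke at J1  (common-f at J1 fixed by 3)
#2 stroke at J1  (J1 flow already set via bond 3)
#4 stroke at J2  (J2 needs exactly one e-in)

2  (C1, C2 all integral)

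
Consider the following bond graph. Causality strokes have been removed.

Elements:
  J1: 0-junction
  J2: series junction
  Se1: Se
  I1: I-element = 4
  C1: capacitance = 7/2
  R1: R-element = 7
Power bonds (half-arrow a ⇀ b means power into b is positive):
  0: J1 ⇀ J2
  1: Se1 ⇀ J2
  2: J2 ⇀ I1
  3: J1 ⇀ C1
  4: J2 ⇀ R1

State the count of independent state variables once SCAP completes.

b1 |J2  (Se1: effort source, stroke at far end)
b2 |I1  (I1 outputs flow p/I1)
b0 |J2  (1-jn J2 has f-setter on 2)
b4 |J2  (common-f at J2 fixed by 2)
b3 |J1  (J1: last free bond brings effort in)

2  (C1, I1 all integral)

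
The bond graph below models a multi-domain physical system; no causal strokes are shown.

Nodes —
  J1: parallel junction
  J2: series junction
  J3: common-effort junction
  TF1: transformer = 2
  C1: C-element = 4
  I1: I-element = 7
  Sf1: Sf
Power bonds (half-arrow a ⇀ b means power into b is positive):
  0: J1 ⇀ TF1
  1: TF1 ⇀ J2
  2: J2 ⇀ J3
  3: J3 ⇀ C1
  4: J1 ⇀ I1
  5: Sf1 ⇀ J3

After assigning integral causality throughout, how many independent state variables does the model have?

b5 stroke at Sf1  (Sf1: flow source, stroke at near end)
b3 stroke at J3  (C1 outputs effort q/C1)
b2 stroke at J2  (common-e at J3 fixed by 3)
b1 stroke at TF1  (only one flow-in slot at J2)
b0 stroke at J1  (TF1 one-in-one-out from 1)
b4 stroke at I1  (common-e at J1 fixed by 0)

2  (C1, I1 all integral)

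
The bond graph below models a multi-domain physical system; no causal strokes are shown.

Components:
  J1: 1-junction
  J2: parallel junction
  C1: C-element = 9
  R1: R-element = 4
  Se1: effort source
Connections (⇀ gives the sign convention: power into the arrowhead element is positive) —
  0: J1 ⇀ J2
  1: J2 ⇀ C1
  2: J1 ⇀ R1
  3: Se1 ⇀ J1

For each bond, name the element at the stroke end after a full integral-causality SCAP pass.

#3 →J1  (Se1 fixes effort; stroke away)
#1 →J2  (C1 outputs effort q/C1)
#0 →J1  (0-jn J2 has e-setter on 1)
#2 →R1  (J1: last free bond brings flow in)

b0 |J1
b1 |J2
b2 |R1
b3 |J1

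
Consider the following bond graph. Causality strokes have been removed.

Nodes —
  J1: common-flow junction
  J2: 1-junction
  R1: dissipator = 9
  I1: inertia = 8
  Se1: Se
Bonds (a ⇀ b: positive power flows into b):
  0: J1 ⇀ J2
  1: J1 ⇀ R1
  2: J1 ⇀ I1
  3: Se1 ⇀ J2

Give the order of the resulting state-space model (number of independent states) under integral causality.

1  (I1 all integral)

b3 stroke→J2  (Se1 fixes effort; stroke away)
b0 stroke→J1  (only one flow-in slot at J2)
b2 stroke→I1  (I1: I, integral causality)
b1 stroke→J1  (J1: bond 2 brought flow, rest push out)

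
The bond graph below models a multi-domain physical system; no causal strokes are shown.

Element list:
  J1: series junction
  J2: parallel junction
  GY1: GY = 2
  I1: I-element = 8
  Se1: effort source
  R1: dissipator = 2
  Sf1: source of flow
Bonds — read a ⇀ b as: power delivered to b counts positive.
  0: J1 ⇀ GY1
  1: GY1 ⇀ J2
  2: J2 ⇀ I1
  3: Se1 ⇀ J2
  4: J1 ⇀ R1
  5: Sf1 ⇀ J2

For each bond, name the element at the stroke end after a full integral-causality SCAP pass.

b3 stroke at J2  (source Se1 imposes e)
b5 stroke at Sf1  (Sf1 fixes flow; stroke at Sf1)
b1 stroke at GY1  (J2: bond 3 brought effort, rest push out)
b2 stroke at I1  (J2 effort already set via bond 3)
b0 stroke at GY1  (GY GY1: same side as bond 1)
b4 stroke at J1  (J1: bond 0 brought flow, rest push out)

bond 0 →GY1
bond 1 →GY1
bond 2 →I1
bond 3 →J2
bond 4 →J1
bond 5 →Sf1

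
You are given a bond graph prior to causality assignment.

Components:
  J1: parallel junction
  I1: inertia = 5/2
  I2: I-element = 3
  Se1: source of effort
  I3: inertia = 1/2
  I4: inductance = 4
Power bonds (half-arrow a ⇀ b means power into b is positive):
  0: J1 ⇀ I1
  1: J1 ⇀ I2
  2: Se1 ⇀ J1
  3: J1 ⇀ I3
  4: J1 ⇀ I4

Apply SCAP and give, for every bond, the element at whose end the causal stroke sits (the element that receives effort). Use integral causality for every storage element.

#0 |I1
#1 |I2
#2 |J1
#3 |I3
#4 |I4

bond 2 |J1  (source Se1 imposes e)
bond 0 |I1  (J1 effort already set via bond 2)
bond 1 |I2  (J1 effort already set via bond 2)
bond 3 |I3  (J1 effort already set via bond 2)
bond 4 |I4  (common-e at J1 fixed by 2)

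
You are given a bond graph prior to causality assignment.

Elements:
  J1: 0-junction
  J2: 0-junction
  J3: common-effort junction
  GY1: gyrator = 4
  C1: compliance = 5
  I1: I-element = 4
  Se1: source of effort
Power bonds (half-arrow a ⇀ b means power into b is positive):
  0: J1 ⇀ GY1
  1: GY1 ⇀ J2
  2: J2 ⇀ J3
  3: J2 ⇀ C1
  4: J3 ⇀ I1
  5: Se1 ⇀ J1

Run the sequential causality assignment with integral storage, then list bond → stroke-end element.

#5 |J1  (Se1: effort source, stroke at far end)
#0 |GY1  (J1 effort already set via bond 5)
#1 |GY1  (GY1: gyrator matches bond 0)
#3 |J2  (C1 outputs effort q/C1)
#2 |J3  (common-e at J2 fixed by 3)
#4 |I1  (J3: bond 2 brought effort, rest push out)

β0 →GY1
β1 →GY1
β2 →J3
β3 →J2
β4 →I1
β5 →J1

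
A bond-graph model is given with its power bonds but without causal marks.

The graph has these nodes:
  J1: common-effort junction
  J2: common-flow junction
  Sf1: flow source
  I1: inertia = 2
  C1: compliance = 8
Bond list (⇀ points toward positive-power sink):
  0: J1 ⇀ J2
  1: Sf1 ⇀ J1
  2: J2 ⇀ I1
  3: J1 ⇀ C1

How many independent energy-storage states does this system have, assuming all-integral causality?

2  (C1, I1 all integral)

β1 |Sf1  (Sf1 (Sf) sets flow on bond)
β2 |I1  (I1: I, integral causality)
β0 |J2  (1-jn J2 has f-setter on 2)
β3 |J1  (only one effort-in slot at J1)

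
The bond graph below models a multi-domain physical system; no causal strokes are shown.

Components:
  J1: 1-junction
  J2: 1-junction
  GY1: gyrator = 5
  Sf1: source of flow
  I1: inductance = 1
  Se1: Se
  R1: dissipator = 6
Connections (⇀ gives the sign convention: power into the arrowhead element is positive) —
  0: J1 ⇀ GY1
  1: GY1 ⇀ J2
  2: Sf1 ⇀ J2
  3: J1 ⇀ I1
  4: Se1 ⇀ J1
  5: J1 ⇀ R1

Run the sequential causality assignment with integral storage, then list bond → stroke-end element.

b0 stroke at J1
b1 stroke at J2
b2 stroke at Sf1
b3 stroke at I1
b4 stroke at J1
b5 stroke at J1

#2 |Sf1  (Sf1: flow source, stroke at near end)
#4 |J1  (Se1 fixes effort; stroke away)
#1 |J2  (J2 flow already set via bond 2)
#0 |J1  (GY1: gyrator matches bond 1)
#3 |I1  (I1: I, integral causality)
#5 |J1  (J1 flow already set via bond 3)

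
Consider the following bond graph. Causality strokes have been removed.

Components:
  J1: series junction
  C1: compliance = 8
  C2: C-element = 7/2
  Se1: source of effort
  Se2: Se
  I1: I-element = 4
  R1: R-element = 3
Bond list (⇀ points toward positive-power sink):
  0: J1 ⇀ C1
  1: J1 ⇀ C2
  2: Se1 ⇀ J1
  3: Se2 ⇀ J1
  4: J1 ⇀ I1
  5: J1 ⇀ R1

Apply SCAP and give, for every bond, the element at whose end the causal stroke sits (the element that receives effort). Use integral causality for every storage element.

bond 2 stroke→J1  (Se1 (Se) sets effort on bond)
bond 3 stroke→J1  (Se2 (Se) sets effort on bond)
bond 0 stroke→J1  (C1: C, integral causality)
bond 1 stroke→J1  (C2: C, integral causality)
bond 4 stroke→I1  (I1 outputs flow p/I1)
bond 5 stroke→J1  (common-f at J1 fixed by 4)

#0 stroke→J1
#1 stroke→J1
#2 stroke→J1
#3 stroke→J1
#4 stroke→I1
#5 stroke→J1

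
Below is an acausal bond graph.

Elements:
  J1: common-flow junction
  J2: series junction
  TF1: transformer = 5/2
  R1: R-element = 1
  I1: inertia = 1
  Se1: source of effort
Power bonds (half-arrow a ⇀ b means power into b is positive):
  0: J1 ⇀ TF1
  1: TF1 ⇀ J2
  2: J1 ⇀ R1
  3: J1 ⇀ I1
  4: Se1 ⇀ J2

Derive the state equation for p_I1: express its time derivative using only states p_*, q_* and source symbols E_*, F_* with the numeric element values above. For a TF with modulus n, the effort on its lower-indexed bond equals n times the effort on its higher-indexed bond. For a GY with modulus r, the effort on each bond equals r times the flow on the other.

dp_I1/dt = 5*E_Se1/2 - p_I1

#4 →J2  (Se1: effort source, stroke at far end)
#1 →TF1  (J2: last free bond brings flow in)
#0 →J1  (through TF1, causality passes straight; one stroke at TF1)
#3 →I1  (I1: I, integral causality)
#2 →J1  (common-f at J1 fixed by 3)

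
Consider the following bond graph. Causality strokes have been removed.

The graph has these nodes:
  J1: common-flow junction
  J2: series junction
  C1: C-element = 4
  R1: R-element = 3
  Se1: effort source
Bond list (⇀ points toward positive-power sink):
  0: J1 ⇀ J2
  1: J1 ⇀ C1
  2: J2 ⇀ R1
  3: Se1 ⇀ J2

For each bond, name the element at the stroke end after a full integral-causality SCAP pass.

#3 stroke at J2  (Se1 fixes effort; stroke away)
#1 stroke at J1  (prefer integral on C1)
#0 stroke at J2  (only one flow-in slot at J1)
#2 stroke at R1  (only one flow-in slot at J2)

b0 →J2
b1 →J1
b2 →R1
b3 →J2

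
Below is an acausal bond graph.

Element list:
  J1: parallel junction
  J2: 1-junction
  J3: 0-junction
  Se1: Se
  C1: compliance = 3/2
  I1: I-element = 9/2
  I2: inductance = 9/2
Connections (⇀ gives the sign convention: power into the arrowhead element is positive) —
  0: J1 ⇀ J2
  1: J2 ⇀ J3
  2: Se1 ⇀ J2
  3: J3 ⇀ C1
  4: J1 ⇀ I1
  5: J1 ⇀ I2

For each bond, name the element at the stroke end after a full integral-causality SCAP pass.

bond 2 stroke at J2  (Se1 fixes effort; stroke away)
bond 3 stroke at J3  (prefer integral on C1)
bond 1 stroke at J2  (common-e at J3 fixed by 3)
bond 0 stroke at J1  (J2 needs exactly one f-in)
bond 4 stroke at I1  (common-e at J1 fixed by 0)
bond 5 stroke at I2  (common-e at J1 fixed by 0)

bond 0 |J1
bond 1 |J2
bond 2 |J2
bond 3 |J3
bond 4 |I1
bond 5 |I2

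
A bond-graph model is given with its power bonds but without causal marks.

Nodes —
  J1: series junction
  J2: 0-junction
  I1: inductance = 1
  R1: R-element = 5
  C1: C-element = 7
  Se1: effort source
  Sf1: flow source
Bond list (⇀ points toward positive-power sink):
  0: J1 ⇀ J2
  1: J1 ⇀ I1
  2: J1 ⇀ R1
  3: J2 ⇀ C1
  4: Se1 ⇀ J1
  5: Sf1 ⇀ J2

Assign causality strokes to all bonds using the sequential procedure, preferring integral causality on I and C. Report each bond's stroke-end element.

β0 stroke→J1
β1 stroke→I1
β2 stroke→J1
β3 stroke→J2
β4 stroke→J1
β5 stroke→Sf1

bond 4 stroke at J1  (Se1: effort source, stroke at far end)
bond 5 stroke at Sf1  (Sf1 (Sf) sets flow on bond)
bond 1 stroke at I1  (prefer integral on I1)
bond 0 stroke at J1  (1-jn J1 has f-setter on 1)
bond 2 stroke at J1  (1-jn J1 has f-setter on 1)
bond 3 stroke at J2  (J2 needs exactly one e-in)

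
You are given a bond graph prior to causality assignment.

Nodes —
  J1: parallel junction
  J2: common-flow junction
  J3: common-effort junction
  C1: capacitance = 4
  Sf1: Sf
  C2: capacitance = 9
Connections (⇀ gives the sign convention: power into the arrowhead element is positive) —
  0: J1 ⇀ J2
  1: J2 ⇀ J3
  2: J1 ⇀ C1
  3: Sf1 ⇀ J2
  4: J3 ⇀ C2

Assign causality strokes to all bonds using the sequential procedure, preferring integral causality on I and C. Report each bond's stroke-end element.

bond 0 stroke at J2
bond 1 stroke at J2
bond 2 stroke at J1
bond 3 stroke at Sf1
bond 4 stroke at J3

β3 stroke at Sf1  (Sf1 (Sf) sets flow on bond)
β0 stroke at J2  (1-jn J2 has f-setter on 3)
β1 stroke at J2  (common-f at J2 fixed by 3)
β4 stroke at J3  (closing 0-jn rule on J3)
β2 stroke at J1  (only one effort-in slot at J1)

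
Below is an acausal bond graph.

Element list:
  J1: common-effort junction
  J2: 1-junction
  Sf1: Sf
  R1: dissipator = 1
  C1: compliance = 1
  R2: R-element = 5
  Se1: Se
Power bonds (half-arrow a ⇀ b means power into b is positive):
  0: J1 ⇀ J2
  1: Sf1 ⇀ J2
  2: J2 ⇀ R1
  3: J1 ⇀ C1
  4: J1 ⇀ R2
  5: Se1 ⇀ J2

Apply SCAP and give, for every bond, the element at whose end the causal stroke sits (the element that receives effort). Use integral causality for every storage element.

bond 0 stroke→J2
bond 1 stroke→Sf1
bond 2 stroke→J2
bond 3 stroke→J1
bond 4 stroke→R2
bond 5 stroke→J2

β1 stroke at Sf1  (source Sf1 imposes f)
β5 stroke at J2  (Se1: effort source, stroke at far end)
β0 stroke at J2  (J2: bond 1 brought flow, rest push out)
β2 stroke at J2  (J2: bond 1 brought flow, rest push out)
β3 stroke at J1  (C1 integral (e out))
β4 stroke at R2  (J1 effort already set via bond 3)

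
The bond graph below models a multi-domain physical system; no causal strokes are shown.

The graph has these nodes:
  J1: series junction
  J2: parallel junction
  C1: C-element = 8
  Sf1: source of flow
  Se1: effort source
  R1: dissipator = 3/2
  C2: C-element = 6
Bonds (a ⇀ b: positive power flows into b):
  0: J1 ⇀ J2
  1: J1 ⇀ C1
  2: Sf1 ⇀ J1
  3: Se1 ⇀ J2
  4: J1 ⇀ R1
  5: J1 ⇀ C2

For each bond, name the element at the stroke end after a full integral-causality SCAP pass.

b2 |Sf1  (Sf1: flow source, stroke at near end)
b3 |J2  (Se1: effort source, stroke at far end)
b0 |J1  (1-jn J1 has f-setter on 2)
b1 |J1  (1-jn J1 has f-setter on 2)
b4 |J1  (common-f at J1 fixed by 2)
b5 |J1  (1-jn J1 has f-setter on 2)

β0 stroke at J1
β1 stroke at J1
β2 stroke at Sf1
β3 stroke at J2
β4 stroke at J1
β5 stroke at J1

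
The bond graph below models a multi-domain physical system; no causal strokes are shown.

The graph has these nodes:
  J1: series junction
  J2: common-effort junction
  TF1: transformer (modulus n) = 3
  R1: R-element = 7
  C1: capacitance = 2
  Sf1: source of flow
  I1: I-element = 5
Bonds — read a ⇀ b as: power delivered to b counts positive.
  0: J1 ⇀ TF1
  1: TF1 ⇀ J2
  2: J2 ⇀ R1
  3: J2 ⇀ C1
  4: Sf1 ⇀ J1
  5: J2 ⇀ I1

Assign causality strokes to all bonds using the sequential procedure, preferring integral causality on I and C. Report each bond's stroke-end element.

β0 stroke at J1
β1 stroke at TF1
β2 stroke at R1
β3 stroke at J2
β4 stroke at Sf1
β5 stroke at I1

#4 stroke at Sf1  (Sf1 fixes flow; stroke at Sf1)
#0 stroke at J1  (J1 flow already set via bond 4)
#1 stroke at TF1  (through TF1, causality passes straight; one stroke at TF1)
#3 stroke at J2  (prefer integral on C1)
#2 stroke at R1  (0-jn J2 has e-setter on 3)
#5 stroke at I1  (J2: bond 3 brought effort, rest push out)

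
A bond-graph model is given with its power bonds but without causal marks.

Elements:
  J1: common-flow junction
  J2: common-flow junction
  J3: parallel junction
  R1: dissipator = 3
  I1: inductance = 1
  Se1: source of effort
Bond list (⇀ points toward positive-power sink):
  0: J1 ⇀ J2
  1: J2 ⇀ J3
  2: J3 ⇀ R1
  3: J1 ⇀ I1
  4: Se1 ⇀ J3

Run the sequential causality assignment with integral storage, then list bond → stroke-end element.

#4 →J3  (Se1 fixes effort; stroke away)
#1 →J2  (common-e at J3 fixed by 4)
#2 →R1  (common-e at J3 fixed by 4)
#0 →J1  (J2 needs exactly one f-in)
#3 →I1  (J1 needs exactly one f-in)

bond 0 stroke→J1
bond 1 stroke→J2
bond 2 stroke→R1
bond 3 stroke→I1
bond 4 stroke→J3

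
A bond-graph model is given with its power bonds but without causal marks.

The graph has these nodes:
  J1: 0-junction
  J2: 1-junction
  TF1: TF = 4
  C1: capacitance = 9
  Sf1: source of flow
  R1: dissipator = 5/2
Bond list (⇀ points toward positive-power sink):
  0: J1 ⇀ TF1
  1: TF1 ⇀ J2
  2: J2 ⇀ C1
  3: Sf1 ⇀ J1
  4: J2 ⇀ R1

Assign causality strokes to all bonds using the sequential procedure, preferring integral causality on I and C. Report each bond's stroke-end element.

β3 →Sf1  (source Sf1 imposes f)
β0 →J1  (J1 needs exactly one e-in)
β1 →TF1  (TF1 one-in-one-out from 0)
β2 →J2  (J2 flow already set via bond 1)
β4 →J2  (J2 flow already set via bond 1)

bond 0 →J1
bond 1 →TF1
bond 2 →J2
bond 3 →Sf1
bond 4 →J2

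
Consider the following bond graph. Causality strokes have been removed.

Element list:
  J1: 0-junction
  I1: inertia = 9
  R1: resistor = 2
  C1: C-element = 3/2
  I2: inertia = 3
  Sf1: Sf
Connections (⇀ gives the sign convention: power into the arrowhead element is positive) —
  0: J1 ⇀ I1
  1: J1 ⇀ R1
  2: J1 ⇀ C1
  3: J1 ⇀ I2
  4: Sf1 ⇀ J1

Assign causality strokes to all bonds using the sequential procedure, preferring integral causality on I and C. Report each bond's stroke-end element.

bond 0 stroke at I1
bond 1 stroke at R1
bond 2 stroke at J1
bond 3 stroke at I2
bond 4 stroke at Sf1

#4 →Sf1  (source Sf1 imposes f)
#0 →I1  (prefer integral on I1)
#2 →J1  (C1 integral (e out))
#1 →R1  (common-e at J1 fixed by 2)
#3 →I2  (J1: bond 2 brought effort, rest push out)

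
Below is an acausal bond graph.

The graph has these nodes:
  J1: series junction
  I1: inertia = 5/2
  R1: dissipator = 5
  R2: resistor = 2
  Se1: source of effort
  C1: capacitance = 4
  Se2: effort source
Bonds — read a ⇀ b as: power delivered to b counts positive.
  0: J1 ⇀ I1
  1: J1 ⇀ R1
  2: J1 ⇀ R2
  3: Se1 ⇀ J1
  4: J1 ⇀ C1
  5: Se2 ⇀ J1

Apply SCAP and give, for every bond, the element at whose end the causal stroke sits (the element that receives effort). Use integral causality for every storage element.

b0 →I1
b1 →J1
b2 →J1
b3 →J1
b4 →J1
b5 →J1

β3 stroke at J1  (source Se1 imposes e)
β5 stroke at J1  (Se2 (Se) sets effort on bond)
β0 stroke at I1  (I1: I, integral causality)
β1 stroke at J1  (J1 flow already set via bond 0)
β2 stroke at J1  (common-f at J1 fixed by 0)
β4 stroke at J1  (common-f at J1 fixed by 0)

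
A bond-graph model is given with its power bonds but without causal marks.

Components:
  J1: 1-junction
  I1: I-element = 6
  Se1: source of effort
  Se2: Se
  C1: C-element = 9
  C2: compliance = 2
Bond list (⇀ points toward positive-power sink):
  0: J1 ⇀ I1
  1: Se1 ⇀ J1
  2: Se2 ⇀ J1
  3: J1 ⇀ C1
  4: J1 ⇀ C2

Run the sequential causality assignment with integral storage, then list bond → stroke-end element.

b0 |I1
b1 |J1
b2 |J1
b3 |J1
b4 |J1

β1 stroke→J1  (Se1 (Se) sets effort on bond)
β2 stroke→J1  (source Se2 imposes e)
β0 stroke→I1  (prefer integral on I1)
β3 stroke→J1  (J1: bond 0 brought flow, rest push out)
β4 stroke→J1  (J1 flow already set via bond 0)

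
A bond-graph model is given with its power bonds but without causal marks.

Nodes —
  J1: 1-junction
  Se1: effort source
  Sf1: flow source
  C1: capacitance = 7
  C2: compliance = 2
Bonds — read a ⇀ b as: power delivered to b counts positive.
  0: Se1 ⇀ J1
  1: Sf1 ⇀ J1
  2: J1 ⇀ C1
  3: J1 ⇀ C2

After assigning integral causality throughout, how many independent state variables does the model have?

β0 stroke→J1  (Se1 fixes effort; stroke away)
β1 stroke→Sf1  (Sf1 fixes flow; stroke at Sf1)
β2 stroke→J1  (1-jn J1 has f-setter on 1)
β3 stroke→J1  (J1: bond 1 brought flow, rest push out)

2  (C1, C2 all integral)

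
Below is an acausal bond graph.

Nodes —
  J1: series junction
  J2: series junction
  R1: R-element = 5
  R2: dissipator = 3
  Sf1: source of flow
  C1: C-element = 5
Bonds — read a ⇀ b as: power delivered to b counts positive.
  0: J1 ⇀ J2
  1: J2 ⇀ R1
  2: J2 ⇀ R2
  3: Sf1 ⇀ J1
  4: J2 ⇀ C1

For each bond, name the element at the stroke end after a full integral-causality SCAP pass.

bond 0 stroke→J1
bond 1 stroke→J2
bond 2 stroke→J2
bond 3 stroke→Sf1
bond 4 stroke→J2

#3 stroke at Sf1  (Sf1 (Sf) sets flow on bond)
#0 stroke at J1  (J1 flow already set via bond 3)
#1 stroke at J2  (1-jn J2 has f-setter on 0)
#2 stroke at J2  (1-jn J2 has f-setter on 0)
#4 stroke at J2  (J2 flow already set via bond 0)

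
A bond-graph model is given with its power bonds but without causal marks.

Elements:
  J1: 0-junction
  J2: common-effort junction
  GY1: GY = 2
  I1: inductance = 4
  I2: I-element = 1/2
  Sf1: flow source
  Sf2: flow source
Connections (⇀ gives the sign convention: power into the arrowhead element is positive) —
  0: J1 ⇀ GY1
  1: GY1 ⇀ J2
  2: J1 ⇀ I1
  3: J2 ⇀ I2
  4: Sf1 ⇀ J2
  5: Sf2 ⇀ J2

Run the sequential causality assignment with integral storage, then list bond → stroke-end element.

#4 |Sf1  (Sf1: flow source, stroke at near end)
#5 |Sf2  (Sf2: flow source, stroke at near end)
#2 |I1  (I1 integral (f out))
#0 |J1  (J1 needs exactly one e-in)
#1 |J2  (GY1: gyrator matches bond 0)
#3 |I2  (0-jn J2 has e-setter on 1)

b0 stroke at J1
b1 stroke at J2
b2 stroke at I1
b3 stroke at I2
b4 stroke at Sf1
b5 stroke at Sf2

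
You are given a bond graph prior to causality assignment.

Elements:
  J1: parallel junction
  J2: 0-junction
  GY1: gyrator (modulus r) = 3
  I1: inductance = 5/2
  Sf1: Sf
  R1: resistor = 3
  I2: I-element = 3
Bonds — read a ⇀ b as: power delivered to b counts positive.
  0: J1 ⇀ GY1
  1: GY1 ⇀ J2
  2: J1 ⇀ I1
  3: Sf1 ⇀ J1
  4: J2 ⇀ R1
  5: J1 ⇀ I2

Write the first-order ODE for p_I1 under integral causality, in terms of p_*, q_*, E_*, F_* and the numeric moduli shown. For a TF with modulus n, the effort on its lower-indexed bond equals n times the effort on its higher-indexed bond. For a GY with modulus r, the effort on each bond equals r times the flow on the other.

dp_I1/dt = 3*F_Sf1 - 6*p_I1/5 - p_I2

β3 |Sf1  (Sf1 fixes flow; stroke at Sf1)
β2 |I1  (prefer integral on I1)
β5 |I2  (I2 outputs flow p/I2)
β0 |J1  (closing 0-jn rule on J1)
β1 |J2  (GY1: gyrator matches bond 0)
β4 |R1  (common-e at J2 fixed by 1)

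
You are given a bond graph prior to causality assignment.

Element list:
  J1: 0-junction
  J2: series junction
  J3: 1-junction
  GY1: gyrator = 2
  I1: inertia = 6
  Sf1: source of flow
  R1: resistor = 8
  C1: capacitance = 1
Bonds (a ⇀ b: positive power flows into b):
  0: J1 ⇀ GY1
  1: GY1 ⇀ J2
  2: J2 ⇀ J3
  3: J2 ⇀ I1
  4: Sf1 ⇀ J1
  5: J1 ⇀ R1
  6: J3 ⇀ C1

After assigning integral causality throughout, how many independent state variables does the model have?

2  (C1, I1 all integral)

#4 stroke at Sf1  (Sf1 fixes flow; stroke at Sf1)
#3 stroke at I1  (I1 integral (f out))
#1 stroke at J2  (J2: bond 3 brought flow, rest push out)
#2 stroke at J2  (1-jn J2 has f-setter on 3)
#6 stroke at J3  (J3 flow already set via bond 2)
#0 stroke at J1  (GY GY1: same side as bond 1)
#5 stroke at R1  (common-e at J1 fixed by 0)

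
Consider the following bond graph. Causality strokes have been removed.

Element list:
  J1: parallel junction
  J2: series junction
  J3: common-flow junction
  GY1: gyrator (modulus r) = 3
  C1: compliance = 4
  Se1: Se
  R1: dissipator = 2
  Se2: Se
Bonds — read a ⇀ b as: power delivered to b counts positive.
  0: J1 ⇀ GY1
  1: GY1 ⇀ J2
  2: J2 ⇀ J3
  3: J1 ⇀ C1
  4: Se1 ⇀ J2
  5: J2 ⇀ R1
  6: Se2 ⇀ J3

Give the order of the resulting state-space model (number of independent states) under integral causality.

1  (C1 all integral)

b4 stroke at J2  (Se1 (Se) sets effort on bond)
b6 stroke at J3  (source Se2 imposes e)
b2 stroke at J2  (J3 needs exactly one f-in)
b3 stroke at J1  (C1 integral (e out))
b0 stroke at GY1  (J1: bond 3 brought effort, rest push out)
b1 stroke at GY1  (GY1 both-in/both-out from 0)
b5 stroke at J2  (J2 flow already set via bond 1)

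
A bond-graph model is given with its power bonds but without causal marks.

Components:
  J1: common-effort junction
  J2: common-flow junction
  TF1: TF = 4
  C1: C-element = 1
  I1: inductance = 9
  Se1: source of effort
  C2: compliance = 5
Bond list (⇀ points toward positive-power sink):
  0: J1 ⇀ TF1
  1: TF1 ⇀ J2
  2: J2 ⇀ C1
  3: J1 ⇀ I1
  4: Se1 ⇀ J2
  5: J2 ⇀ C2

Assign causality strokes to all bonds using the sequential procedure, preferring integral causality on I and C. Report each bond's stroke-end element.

#4 stroke→J2  (Se1 (Se) sets effort on bond)
#2 stroke→J2  (C1: C, integral causality)
#3 stroke→I1  (prefer integral on I1)
#0 stroke→J1  (closing 0-jn rule on J1)
#1 stroke→TF1  (TF TF1: opposite of bond 0)
#5 stroke→J2  (J2 flow already set via bond 1)

bond 0 stroke at J1
bond 1 stroke at TF1
bond 2 stroke at J2
bond 3 stroke at I1
bond 4 stroke at J2
bond 5 stroke at J2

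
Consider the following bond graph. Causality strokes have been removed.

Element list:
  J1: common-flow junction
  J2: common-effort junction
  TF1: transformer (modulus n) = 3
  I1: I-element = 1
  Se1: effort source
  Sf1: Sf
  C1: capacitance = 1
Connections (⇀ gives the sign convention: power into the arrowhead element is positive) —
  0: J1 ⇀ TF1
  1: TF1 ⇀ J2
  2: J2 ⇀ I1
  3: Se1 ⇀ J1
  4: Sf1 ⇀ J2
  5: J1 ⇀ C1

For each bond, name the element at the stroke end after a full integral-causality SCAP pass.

#0 stroke at TF1
#1 stroke at J2
#2 stroke at I1
#3 stroke at J1
#4 stroke at Sf1
#5 stroke at J1

bond 3 →J1  (Se1 (Se) sets effort on bond)
bond 4 →Sf1  (Sf1: flow source, stroke at near end)
bond 2 →I1  (I1 outputs flow p/I1)
bond 1 →J2  (J2: last free bond brings effort in)
bond 0 →TF1  (TF1 one-in-one-out from 1)
bond 5 →J1  (1-jn J1 has f-setter on 0)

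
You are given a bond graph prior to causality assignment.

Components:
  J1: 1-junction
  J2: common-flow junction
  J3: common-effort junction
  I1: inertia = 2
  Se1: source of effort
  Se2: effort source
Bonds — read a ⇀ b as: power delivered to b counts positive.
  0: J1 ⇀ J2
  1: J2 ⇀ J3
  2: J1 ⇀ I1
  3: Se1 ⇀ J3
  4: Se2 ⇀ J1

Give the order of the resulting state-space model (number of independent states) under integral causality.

#3 stroke→J3  (source Se1 imposes e)
#4 stroke→J1  (source Se2 imposes e)
#1 stroke→J2  (J3 effort already set via bond 3)
#0 stroke→J1  (closing 1-jn rule on J2)
#2 stroke→I1  (J1 needs exactly one f-in)

1  (I1 all integral)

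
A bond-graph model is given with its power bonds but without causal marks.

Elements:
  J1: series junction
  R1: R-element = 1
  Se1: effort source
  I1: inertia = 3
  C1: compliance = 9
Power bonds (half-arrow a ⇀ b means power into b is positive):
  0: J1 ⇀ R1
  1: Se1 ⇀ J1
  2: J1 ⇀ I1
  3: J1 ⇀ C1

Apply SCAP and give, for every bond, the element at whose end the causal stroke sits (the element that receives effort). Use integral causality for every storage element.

#0 |J1
#1 |J1
#2 |I1
#3 |J1

#1 |J1  (Se1: effort source, stroke at far end)
#2 |I1  (I1 integral (f out))
#0 |J1  (common-f at J1 fixed by 2)
#3 |J1  (1-jn J1 has f-setter on 2)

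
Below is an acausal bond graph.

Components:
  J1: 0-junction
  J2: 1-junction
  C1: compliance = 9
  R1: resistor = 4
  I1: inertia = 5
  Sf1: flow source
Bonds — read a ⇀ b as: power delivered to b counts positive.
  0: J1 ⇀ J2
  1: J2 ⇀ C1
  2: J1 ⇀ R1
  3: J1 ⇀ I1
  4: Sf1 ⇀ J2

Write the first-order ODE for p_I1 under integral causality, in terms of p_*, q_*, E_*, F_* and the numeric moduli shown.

bond 4 |Sf1  (Sf1 fixes flow; stroke at Sf1)
bond 0 |J2  (common-f at J2 fixed by 4)
bond 1 |J2  (J2: bond 4 brought flow, rest push out)
bond 3 |I1  (I1: I, integral causality)
bond 2 |J1  (J1: last free bond brings effort in)

dp_I1/dt = -4*F_Sf1 - 4*p_I1/5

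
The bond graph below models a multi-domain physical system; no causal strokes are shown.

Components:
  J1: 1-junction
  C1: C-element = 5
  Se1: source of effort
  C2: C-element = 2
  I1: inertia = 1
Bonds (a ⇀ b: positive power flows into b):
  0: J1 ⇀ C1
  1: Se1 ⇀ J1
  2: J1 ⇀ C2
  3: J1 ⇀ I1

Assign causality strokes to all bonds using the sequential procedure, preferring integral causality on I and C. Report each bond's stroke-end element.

β1 stroke at J1  (Se1: effort source, stroke at far end)
β0 stroke at J1  (C1: C, integral causality)
β2 stroke at J1  (C2 integral (e out))
β3 stroke at I1  (J1 needs exactly one f-in)

bond 0 |J1
bond 1 |J1
bond 2 |J1
bond 3 |I1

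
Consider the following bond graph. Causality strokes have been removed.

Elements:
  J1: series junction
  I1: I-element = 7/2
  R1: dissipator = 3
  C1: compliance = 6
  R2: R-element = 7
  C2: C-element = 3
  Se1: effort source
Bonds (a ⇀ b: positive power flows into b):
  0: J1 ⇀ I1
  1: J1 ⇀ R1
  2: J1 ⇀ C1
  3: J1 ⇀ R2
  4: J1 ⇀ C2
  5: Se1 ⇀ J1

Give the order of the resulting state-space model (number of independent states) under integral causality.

bond 5 stroke at J1  (Se1: effort source, stroke at far end)
bond 0 stroke at I1  (I1 integral (f out))
bond 1 stroke at J1  (J1 flow already set via bond 0)
bond 2 stroke at J1  (J1 flow already set via bond 0)
bond 3 stroke at J1  (1-jn J1 has f-setter on 0)
bond 4 stroke at J1  (common-f at J1 fixed by 0)

3  (C1, C2, I1 all integral)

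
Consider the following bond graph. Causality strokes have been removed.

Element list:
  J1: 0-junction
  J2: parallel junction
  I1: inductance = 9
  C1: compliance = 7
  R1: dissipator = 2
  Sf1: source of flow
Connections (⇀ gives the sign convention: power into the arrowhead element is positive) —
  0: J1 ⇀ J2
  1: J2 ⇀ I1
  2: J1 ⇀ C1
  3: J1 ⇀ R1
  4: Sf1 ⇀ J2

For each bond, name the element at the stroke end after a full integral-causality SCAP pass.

#0 stroke→J2
#1 stroke→I1
#2 stroke→J1
#3 stroke→R1
#4 stroke→Sf1

b4 stroke→Sf1  (Sf1: flow source, stroke at near end)
b1 stroke→I1  (I1 integral (f out))
b0 stroke→J2  (closing 0-jn rule on J2)
b2 stroke→J1  (C1: C, integral causality)
b3 stroke→R1  (J1: bond 2 brought effort, rest push out)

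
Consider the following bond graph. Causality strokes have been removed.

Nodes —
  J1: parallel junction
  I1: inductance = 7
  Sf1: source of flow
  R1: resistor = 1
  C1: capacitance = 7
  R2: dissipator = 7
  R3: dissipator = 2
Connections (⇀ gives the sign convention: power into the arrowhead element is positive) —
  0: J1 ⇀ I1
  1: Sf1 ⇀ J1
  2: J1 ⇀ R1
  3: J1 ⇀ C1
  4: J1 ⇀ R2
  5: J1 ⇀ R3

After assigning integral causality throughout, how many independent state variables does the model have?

b1 |Sf1  (source Sf1 imposes f)
b0 |I1  (I1 integral (f out))
b3 |J1  (C1 outputs effort q/C1)
b2 |R1  (common-e at J1 fixed by 3)
b4 |R2  (J1 effort already set via bond 3)
b5 |R3  (J1: bond 3 brought effort, rest push out)

2  (C1, I1 all integral)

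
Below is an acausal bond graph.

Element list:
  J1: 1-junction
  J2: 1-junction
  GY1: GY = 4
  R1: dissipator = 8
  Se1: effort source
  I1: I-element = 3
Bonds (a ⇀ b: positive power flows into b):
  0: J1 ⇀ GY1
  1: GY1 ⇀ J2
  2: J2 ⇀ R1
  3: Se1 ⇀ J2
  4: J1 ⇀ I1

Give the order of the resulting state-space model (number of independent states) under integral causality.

1  (I1 all integral)

b3 |J2  (Se1: effort source, stroke at far end)
b4 |I1  (I1 outputs flow p/I1)
b0 |J1  (common-f at J1 fixed by 4)
b1 |J2  (GY1: gyrator matches bond 0)
b2 |R1  (J2 needs exactly one f-in)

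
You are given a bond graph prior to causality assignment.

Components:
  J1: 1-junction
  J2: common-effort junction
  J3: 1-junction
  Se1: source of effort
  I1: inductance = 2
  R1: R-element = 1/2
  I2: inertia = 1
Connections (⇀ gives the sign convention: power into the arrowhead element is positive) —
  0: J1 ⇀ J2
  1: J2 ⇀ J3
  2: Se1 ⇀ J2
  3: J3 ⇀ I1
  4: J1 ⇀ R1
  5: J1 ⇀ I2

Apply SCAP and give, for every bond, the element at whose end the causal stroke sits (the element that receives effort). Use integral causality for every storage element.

β2 stroke at J2  (source Se1 imposes e)
β0 stroke at J1  (J2: bond 2 brought effort, rest push out)
β1 stroke at J3  (J2: bond 2 brought effort, rest push out)
β3 stroke at I1  (J3 needs exactly one f-in)
β5 stroke at I2  (I2 integral (f out))
β4 stroke at J1  (J1: bond 5 brought flow, rest push out)

b0 stroke→J1
b1 stroke→J3
b2 stroke→J2
b3 stroke→I1
b4 stroke→J1
b5 stroke→I2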